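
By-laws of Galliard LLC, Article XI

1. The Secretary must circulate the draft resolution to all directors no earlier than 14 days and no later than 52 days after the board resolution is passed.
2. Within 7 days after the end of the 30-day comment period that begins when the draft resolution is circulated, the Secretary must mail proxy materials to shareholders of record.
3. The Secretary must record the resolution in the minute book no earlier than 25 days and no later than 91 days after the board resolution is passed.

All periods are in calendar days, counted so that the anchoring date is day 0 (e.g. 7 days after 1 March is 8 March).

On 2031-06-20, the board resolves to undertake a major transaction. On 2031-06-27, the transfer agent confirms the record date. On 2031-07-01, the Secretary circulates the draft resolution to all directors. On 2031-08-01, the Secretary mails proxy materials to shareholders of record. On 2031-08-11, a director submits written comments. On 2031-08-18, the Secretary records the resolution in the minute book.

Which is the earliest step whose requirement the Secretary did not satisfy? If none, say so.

Step 1

(1) the permitted window runs from 2031-06-20 + 14 = 2031-07-04 to 2031-06-20 + 52 = 2031-08-11; done 2031-07-01 — 3 days before the window opened.
Later steps need not be reached.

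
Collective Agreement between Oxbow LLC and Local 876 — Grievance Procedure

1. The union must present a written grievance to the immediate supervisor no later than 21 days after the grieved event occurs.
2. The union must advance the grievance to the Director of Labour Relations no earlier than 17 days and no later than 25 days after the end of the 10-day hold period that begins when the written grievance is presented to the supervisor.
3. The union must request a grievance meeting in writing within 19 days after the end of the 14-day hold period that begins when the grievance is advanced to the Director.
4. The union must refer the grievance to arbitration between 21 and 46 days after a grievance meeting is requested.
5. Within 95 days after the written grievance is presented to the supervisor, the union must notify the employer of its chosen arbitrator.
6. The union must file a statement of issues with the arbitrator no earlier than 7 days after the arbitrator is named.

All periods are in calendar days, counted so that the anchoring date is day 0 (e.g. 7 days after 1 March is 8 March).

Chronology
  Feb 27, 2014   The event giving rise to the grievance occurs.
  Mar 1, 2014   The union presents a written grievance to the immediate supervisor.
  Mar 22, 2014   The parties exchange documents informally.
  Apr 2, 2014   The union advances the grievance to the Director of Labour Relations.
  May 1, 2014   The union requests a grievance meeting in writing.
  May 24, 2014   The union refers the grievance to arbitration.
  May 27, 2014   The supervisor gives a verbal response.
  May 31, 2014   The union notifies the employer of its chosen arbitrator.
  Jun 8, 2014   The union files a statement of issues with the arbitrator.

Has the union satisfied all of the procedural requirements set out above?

Yes

(1) due by Feb 27, 2014 + 21 days = Mar 20, 2014; Mar 1, 2014 is within that limit.
(2) the permitted window runs from Mar 11, 2014 + 17 = Mar 28, 2014 to Mar 11, 2014 + 25 = Apr 5, 2014; done Apr 2, 2014 — within the window.
(3) due by Apr 16, 2014 + 19 days = May 5, 2014; done May 1, 2014 — timely.
(4) the permitted window runs from May 1, 2014 + 21 = May 22, 2014 to May 1, 2014 + 46 = Jun 16, 2014; May 24, 2014 falls inside that range.
(5) due by Mar 1, 2014 + 95 days = Jun 4, 2014; done May 31, 2014 — timely.
(6) permitted from May 31, 2014 + 7 days = Jun 7, 2014 onward; done Jun 8, 2014 — permitted.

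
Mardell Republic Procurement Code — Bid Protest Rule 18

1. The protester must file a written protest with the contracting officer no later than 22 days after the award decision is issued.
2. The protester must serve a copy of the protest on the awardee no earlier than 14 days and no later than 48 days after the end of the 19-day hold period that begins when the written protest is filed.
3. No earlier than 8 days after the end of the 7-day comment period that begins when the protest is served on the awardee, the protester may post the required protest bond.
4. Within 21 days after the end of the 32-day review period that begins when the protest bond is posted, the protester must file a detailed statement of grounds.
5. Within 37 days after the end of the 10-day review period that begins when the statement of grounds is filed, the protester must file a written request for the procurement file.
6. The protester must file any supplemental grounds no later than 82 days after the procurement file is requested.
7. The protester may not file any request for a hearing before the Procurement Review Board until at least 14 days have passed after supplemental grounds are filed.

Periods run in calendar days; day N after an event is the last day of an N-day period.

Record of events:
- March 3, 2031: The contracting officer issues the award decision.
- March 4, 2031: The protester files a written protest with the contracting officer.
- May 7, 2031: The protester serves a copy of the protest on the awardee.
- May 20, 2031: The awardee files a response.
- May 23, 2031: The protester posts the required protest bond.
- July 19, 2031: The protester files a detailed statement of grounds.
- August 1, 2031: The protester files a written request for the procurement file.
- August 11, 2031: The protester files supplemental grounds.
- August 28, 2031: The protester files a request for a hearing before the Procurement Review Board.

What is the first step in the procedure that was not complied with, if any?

Step 1: 22 days after March 3, 2031 (when the award decision is issued) is March 25, 2031; March 4, 2031 is within that limit.
Step 2: the window is 14–48 days after March 23, 2031 (end of the 19-day hold period, which began when the written protest is filed on March 4, 2031), so April 6, 2031 through May 10, 2031; done May 7, 2031 — within the window.
Step 3: the earliest permitted date is 8 days after May 14, 2031 (end of the 7-day comment period, which began when the protest is served on the awardee on May 7, 2031), i.e. May 22, 2031; done May 23, 2031 — permitted.
Step 4: 21 days after June 24, 2031 (end of the 32-day review period, which began when the protest bond is posted on May 23, 2031) is July 15, 2031; done July 19, 2031 — 4 days late.
The analysis stops there.

Step 4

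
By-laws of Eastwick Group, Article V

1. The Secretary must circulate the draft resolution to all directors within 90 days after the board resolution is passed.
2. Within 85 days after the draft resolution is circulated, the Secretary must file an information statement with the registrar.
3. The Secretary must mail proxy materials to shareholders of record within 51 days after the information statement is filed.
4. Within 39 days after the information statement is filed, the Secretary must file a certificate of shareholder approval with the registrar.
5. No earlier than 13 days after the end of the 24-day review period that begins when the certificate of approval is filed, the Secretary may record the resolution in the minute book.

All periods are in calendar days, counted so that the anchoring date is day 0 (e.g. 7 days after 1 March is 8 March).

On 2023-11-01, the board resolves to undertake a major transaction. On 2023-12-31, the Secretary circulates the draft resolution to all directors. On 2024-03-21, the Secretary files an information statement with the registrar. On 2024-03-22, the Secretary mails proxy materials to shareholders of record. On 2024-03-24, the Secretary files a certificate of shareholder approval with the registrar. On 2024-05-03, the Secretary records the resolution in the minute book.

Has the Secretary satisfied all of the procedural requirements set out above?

Yes

(1) due by 2023-11-01 + 90 days = 2024-01-30; done 2023-12-31 — timely.
(2) due by 2023-12-31 + 85 days = 2024-03-25; completed 2024-03-21, before the deadline.
(3) due by 2024-03-21 + 51 days = 2024-05-11; 2024-03-22 is within that limit.
(4) due by 2024-03-21 + 39 days = 2024-04-29; completed 2024-03-24, before the deadline.
(5) permitted from 2024-04-17 + 13 days = 2024-04-30 onward; done 2024-05-03 — permitted.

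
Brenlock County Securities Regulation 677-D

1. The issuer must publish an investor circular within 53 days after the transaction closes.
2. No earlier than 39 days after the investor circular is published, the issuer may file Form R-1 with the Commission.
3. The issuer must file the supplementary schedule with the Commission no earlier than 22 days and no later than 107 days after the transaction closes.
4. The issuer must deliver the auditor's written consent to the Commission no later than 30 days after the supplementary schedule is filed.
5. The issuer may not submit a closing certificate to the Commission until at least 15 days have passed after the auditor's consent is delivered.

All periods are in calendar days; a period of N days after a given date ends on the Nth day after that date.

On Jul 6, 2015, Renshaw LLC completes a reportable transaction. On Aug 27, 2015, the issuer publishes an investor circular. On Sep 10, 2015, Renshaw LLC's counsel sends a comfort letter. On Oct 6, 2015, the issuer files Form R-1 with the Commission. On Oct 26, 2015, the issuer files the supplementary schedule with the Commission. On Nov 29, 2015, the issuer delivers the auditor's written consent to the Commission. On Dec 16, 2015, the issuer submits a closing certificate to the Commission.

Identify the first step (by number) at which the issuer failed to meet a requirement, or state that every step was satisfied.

Step 1: 53 days after Jul 6, 2015 (when the transaction closes) is Aug 28, 2015; Aug 27, 2015 is within that limit.
Step 2: the earliest permitted date is 39 days after Aug 27, 2015 (when the investor circular is published), i.e. Oct 5, 2015; done Oct 6, 2015 — permitted.
Step 3: the window is 22–107 days after Jul 6, 2015 (when the transaction closes), so Jul 28, 2015 through Oct 21, 2015; Oct 26, 2015 is 5 days past the end of the window.

Step 3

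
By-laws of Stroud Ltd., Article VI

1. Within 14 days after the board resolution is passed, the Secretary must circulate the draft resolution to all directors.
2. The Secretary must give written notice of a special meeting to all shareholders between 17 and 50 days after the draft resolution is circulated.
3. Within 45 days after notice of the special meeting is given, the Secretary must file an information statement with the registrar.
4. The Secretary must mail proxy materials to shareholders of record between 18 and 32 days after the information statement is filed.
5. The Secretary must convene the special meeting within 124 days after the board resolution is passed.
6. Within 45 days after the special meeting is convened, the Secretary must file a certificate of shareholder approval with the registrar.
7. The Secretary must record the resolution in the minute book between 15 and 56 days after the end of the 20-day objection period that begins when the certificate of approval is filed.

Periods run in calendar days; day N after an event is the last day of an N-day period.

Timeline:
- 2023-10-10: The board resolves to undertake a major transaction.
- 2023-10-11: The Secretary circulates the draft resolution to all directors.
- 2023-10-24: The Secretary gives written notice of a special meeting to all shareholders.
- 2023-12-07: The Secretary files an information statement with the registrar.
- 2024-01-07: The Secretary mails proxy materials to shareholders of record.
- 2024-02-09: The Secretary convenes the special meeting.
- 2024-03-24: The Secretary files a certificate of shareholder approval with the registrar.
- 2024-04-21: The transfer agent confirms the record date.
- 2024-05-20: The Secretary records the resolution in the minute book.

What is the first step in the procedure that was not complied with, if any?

(1) due by 2023-10-10 + 14 days = 2023-10-24; completed 2023-10-11, before the deadline.
(2) the permitted window runs from 2023-10-11 + 17 = 2023-10-28 to 2023-10-11 + 50 = 2023-11-30; done 2023-10-24 — 4 days before the window opened.
The analysis stops there.

Step 2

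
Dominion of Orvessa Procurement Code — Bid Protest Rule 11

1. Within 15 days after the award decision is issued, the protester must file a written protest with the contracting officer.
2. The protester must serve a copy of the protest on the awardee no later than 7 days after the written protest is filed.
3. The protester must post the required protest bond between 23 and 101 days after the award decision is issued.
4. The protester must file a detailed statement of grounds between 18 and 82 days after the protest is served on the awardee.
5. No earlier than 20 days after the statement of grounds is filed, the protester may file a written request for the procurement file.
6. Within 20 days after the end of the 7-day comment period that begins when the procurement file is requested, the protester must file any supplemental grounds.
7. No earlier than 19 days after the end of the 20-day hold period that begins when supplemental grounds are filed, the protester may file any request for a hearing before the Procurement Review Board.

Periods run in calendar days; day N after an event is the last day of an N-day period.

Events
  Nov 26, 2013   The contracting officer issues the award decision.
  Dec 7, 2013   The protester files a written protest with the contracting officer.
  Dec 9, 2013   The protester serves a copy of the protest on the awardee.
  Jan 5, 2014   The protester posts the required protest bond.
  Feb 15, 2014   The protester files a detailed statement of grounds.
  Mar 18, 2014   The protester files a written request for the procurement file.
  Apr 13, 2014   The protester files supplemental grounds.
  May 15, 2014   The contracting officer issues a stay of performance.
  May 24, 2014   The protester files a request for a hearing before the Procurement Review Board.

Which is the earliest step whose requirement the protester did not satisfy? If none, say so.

Step 1: 15 days after Nov 26, 2013 (when the award decision is issued) is Dec 11, 2013; Dec 7, 2013 is within that limit.
Step 2: 7 days after Dec 7, 2013 (when the written protest is filed) is Dec 14, 2013; done Dec 9, 2013 — timely.
Step 3: the window is 23–101 days after Nov 26, 2013 (when the award decision is issued), so Dec 19, 2013 through Mar 7, 2014; done Jan 5, 2014 — within the window.
Step 4: the window is 18–82 days after Dec 9, 2013 (when the protest is served on the awardee), so Dec 27, 2013 through Mar 1, 2014; Feb 15, 2014 falls inside that range.
Step 5: the earliest permitted date is 20 days after Feb 15, 2014 (when the statement of grounds is filed), i.e. Mar 7, 2014; done Mar 18, 2014, after the minimum wait.
Step 6: 20 days after Mar 25, 2014 (end of the 7-day comment period, which began when the procurement file is requested on Mar 18, 2014) is Apr 14, 2014; Apr 13, 2014 is within that limit.
Step 7: the earliest permitted date is 19 days after May 3, 2014 (end of the 20-day hold period, which began when supplemental grounds are filed on Apr 13, 2014), i.e. May 22, 2014; done May 24, 2014 — permitted.

None — every step was satisfied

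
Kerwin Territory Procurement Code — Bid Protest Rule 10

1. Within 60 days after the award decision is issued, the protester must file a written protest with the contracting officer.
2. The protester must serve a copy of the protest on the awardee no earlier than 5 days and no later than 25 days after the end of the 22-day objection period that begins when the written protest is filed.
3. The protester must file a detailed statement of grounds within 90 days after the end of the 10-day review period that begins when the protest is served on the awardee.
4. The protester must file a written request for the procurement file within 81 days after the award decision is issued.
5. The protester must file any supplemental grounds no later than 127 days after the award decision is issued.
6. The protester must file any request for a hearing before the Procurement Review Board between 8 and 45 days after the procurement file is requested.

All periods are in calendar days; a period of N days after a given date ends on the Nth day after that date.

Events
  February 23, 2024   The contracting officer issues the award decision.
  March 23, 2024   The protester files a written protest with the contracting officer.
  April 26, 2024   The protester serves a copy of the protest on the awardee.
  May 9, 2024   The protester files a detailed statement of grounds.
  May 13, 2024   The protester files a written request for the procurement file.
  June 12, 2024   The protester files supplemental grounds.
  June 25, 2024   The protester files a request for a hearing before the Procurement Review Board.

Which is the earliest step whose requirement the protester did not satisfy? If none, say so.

None — every step was satisfied

(1) due by February 23, 2024 + 60 days = April 23, 2024; completed March 23, 2024, before the deadline.
(2) the permitted window runs from April 14, 2024 + 5 = April 19, 2024 to April 14, 2024 + 25 = May 9, 2024; done April 26, 2024 — within the window.
(3) due by May 6, 2024 + 90 days = August 4, 2024; done May 9, 2024 — timely.
(4) due by February 23, 2024 + 81 days = May 14, 2024; May 13, 2024 is within that limit.
(5) due by February 23, 2024 + 127 days = June 29, 2024; completed June 12, 2024, before the deadline.
(6) the permitted window runs from May 13, 2024 + 8 = May 21, 2024 to May 13, 2024 + 45 = June 27, 2024; June 25, 2024 falls inside that range.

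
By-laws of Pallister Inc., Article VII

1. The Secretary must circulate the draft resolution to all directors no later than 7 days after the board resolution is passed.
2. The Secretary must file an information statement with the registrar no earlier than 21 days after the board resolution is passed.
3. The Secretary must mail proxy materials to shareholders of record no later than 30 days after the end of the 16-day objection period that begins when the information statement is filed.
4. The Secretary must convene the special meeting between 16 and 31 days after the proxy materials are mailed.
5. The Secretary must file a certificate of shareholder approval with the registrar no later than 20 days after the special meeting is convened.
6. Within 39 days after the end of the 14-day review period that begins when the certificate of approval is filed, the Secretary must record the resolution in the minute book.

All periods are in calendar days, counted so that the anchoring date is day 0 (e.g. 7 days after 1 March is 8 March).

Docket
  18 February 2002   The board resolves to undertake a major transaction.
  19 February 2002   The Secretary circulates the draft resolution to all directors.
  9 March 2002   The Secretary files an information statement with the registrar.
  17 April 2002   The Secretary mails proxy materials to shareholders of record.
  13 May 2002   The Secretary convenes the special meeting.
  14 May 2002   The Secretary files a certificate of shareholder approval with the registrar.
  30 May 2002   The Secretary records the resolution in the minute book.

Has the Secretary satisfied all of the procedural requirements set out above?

No

Step 1: 7 days after 18 February 2002 (when the board resolution is passed) is 25 February 2002; done 19 February 2002 — timely.
Step 2: the earliest permitted date is 21 days after 18 February 2002 (when the board resolution is passed), i.e. 11 March 2002; done 9 March 2002 — 2 days too early.
Later steps need not be reached.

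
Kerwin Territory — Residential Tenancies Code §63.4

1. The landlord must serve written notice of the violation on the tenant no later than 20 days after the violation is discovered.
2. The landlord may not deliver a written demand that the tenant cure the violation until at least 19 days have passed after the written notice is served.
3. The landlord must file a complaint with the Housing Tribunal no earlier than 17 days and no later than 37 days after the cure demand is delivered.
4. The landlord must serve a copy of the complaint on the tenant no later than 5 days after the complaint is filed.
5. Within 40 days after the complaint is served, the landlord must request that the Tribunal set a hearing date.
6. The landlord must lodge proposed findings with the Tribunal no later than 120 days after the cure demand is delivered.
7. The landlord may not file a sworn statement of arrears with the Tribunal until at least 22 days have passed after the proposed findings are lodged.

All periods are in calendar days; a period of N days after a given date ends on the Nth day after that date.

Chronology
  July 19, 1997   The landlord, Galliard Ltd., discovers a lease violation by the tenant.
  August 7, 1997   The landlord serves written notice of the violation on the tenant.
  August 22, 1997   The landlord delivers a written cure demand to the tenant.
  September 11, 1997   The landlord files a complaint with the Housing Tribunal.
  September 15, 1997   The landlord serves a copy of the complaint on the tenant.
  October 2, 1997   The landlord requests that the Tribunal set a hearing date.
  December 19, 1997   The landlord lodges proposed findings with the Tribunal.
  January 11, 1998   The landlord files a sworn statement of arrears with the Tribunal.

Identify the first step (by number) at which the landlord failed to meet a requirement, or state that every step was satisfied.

(1) due by July 19, 1997 + 20 days = August 8, 1997; done August 7, 1997 — timely.
(2) permitted from August 7, 1997 + 19 days = August 26, 1997 onward; August 22, 1997 is 4 days before the earliest permitted date.
Later steps need not be reached.

Step 2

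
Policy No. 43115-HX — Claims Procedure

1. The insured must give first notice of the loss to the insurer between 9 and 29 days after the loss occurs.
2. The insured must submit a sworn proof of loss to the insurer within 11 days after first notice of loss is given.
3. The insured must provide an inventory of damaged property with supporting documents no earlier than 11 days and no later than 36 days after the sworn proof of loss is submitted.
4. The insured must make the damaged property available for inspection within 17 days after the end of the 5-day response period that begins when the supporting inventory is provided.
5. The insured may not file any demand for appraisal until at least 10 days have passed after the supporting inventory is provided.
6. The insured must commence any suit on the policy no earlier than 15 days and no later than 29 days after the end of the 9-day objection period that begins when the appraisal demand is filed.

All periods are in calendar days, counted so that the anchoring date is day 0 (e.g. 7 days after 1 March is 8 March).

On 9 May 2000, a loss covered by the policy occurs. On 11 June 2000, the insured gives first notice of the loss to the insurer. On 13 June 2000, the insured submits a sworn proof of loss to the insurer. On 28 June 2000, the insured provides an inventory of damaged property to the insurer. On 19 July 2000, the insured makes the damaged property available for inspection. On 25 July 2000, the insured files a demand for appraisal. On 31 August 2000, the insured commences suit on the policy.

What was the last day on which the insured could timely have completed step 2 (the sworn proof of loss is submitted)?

Step 2 runs from 11 June 2000, when first notice of loss is given. 11 days after 11 June 2000 is 22 June 2000.

22 June 2000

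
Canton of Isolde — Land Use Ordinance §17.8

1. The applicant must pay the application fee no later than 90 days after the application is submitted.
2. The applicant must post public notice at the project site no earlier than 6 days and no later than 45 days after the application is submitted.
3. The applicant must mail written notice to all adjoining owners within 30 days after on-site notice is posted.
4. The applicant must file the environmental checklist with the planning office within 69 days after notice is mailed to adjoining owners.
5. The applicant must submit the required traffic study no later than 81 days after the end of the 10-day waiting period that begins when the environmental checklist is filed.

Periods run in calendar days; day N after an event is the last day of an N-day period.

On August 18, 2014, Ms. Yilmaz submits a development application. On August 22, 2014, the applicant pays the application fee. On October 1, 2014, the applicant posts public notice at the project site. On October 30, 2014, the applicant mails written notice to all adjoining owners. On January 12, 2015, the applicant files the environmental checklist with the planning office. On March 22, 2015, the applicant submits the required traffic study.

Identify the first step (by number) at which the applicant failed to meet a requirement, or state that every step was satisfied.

Step 1 — counting 90 days from August 18, 2014 (when the application is submitted) gives a deadline of November 16, 2014; done August 22, 2014 — timely.
Step 2 — 6 and 45 days from August 18, 2014 (when the application is submitted) are August 24, 2014 and October 2, 2014 respectively; October 1, 2014 falls inside that range.
Step 3 — counting 30 days from October 1, 2014 (when on-site notice is posted) gives a deadline of October 31, 2014; completed October 30, 2014, before the deadline.
Step 4 — counting 69 days from October 30, 2014 (when notice is mailed to adjoining owners) gives a deadline of January 7, 2015; January 12, 2015 misses that deadline by 5 days.
That is the first point of non-compliance.

Step 4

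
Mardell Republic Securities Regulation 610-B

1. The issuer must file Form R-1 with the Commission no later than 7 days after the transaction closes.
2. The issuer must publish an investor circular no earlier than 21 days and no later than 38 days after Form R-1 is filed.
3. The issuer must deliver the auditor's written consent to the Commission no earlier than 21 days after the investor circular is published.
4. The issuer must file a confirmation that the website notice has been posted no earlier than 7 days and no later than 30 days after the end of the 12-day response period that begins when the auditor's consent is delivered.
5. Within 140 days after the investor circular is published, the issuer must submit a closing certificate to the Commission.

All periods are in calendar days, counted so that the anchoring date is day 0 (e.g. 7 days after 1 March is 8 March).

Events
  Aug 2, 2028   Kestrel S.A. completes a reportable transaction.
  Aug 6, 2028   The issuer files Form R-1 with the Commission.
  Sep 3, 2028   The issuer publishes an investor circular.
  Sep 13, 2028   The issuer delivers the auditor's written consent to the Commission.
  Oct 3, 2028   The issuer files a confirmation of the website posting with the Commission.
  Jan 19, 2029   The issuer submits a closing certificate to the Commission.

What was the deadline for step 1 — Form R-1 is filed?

Aug 9, 2028

Step 1 runs from Aug 2, 2028, when the transaction closes. 7 days after Aug 2, 2028 is Aug 9, 2028.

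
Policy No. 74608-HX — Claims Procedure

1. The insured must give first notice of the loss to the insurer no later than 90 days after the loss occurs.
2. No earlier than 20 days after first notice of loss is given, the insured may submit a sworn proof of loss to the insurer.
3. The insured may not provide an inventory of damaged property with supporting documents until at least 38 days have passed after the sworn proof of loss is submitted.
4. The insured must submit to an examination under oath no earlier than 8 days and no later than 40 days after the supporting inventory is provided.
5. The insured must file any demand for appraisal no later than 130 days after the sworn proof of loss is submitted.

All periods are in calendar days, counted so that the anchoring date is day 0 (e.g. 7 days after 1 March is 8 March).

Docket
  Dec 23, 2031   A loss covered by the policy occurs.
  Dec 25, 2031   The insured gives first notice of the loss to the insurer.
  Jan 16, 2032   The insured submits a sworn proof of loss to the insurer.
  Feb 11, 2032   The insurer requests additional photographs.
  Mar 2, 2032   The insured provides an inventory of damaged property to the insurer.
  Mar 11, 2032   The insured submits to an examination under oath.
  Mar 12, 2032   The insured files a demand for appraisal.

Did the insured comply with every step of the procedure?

(1) due by Dec 23, 2031 + 90 days = Mar 22, 2032; Dec 25, 2031 is within that limit.
(2) permitted from Dec 25, 2031 + 20 days = Jan 14, 2032 onward; done Jan 16, 2032, after the minimum wait.
(3) permitted from Jan 16, 2032 + 38 days = Feb 23, 2032 onward; Mar 2, 2032 is on or after that date.
(4) the permitted window runs from Mar 2, 2032 + 8 = Mar 10, 2032 to Mar 2, 2032 + 40 = Apr 11, 2032; Mar 11, 2032 falls inside that range.
(5) due by Jan 16, 2032 + 130 days = May 25, 2032; Mar 12, 2032 is within that limit.

Yes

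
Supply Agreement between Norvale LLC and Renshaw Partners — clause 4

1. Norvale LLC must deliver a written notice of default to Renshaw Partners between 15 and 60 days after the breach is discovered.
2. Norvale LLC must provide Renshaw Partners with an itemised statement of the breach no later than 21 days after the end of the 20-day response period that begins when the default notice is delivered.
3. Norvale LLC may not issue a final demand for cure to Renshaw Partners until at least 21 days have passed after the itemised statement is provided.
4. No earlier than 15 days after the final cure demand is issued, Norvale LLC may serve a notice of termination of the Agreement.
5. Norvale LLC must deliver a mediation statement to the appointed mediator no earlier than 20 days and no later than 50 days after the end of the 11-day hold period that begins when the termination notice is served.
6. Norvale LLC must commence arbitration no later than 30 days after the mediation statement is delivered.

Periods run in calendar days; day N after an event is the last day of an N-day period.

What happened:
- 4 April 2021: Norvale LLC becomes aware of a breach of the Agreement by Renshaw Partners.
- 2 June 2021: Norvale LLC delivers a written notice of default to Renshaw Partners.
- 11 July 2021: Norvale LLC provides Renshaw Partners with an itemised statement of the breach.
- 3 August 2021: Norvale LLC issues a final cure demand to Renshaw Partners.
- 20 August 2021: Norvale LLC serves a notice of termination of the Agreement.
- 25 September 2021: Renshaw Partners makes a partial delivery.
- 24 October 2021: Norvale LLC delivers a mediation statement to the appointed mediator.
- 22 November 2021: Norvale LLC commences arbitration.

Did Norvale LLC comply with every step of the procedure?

No

Step 1 — 15 and 60 days from 4 April 2021 (when the breach is discovered) are 19 April 2021 and 3 June 2021 respectively; 2 June 2021 falls inside that range.
Step 2 — counting 21 days from 22 June 2021 (end of the 20-day response period, which began when the default notice is delivered on 2 June 2021) gives a deadline of 13 July 2021; 11 July 2021 is within that limit.
Step 3 — must wait 21 days from 11 July 2021 (when the itemised statement is provided), so not before 1 August 2021; done 3 August 2021, after the minimum wait.
Step 4 — must wait 15 days from 3 August 2021 (when the final cure demand is issued), so not before 18 August 2021; done 20 August 2021 — permitted.
Step 5 — 20 and 50 days from 31 August 2021 (end of the 11-day hold period, which began when the termination notice is served on 20 August 2021) are 20 September 2021 and 20 October 2021 respectively; 24 October 2021 is 4 days past the end of the window.
That is the first point of non-compliance.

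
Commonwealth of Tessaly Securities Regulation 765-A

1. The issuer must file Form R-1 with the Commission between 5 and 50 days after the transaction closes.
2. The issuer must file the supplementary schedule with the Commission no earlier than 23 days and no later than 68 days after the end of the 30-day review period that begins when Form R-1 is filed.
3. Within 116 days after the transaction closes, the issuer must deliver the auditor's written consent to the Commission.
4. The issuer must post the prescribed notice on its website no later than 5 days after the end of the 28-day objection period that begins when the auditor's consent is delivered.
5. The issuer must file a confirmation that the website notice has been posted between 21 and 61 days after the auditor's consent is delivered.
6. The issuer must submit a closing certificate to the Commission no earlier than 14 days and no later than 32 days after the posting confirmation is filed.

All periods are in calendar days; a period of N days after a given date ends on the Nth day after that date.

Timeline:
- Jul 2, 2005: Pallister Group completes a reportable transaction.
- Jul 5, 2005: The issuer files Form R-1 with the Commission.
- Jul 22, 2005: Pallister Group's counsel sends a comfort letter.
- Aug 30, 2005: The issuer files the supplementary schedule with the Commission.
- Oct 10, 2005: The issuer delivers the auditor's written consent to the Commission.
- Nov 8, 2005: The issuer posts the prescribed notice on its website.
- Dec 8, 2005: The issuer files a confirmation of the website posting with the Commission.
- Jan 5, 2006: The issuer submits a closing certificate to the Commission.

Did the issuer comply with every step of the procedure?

No

Step 1 — 5 and 50 days from Jul 2, 2005 (when the transaction closes) are Jul 7, 2005 and Aug 21, 2005 respectively; done Jul 5, 2005 — 2 days before the window opened.
The procedure was therefore not followed at step 1.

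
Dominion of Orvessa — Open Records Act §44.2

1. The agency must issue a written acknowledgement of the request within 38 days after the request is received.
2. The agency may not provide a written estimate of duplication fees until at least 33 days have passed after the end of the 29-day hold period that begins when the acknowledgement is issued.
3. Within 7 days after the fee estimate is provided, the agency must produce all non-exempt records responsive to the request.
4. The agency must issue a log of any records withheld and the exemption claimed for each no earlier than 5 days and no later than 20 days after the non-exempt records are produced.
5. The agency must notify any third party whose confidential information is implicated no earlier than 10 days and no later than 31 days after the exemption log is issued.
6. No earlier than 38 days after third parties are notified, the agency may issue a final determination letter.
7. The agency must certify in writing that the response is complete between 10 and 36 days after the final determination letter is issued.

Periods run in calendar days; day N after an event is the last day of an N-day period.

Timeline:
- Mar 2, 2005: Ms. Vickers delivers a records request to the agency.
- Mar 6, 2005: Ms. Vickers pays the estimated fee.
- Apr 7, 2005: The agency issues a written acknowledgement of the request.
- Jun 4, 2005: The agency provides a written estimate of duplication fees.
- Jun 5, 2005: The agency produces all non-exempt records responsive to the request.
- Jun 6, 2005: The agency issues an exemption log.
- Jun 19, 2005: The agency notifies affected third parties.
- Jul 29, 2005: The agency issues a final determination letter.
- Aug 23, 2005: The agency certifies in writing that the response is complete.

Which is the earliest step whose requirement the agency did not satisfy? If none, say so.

Step 2

(1) due by Mar 2, 2005 + 38 days = Apr 9, 2005; done Apr 7, 2005 — timely.
(2) permitted from May 6, 2005 + 33 days = Jun 8, 2005 onward; Jun 4, 2005 is 4 days before the earliest permitted date.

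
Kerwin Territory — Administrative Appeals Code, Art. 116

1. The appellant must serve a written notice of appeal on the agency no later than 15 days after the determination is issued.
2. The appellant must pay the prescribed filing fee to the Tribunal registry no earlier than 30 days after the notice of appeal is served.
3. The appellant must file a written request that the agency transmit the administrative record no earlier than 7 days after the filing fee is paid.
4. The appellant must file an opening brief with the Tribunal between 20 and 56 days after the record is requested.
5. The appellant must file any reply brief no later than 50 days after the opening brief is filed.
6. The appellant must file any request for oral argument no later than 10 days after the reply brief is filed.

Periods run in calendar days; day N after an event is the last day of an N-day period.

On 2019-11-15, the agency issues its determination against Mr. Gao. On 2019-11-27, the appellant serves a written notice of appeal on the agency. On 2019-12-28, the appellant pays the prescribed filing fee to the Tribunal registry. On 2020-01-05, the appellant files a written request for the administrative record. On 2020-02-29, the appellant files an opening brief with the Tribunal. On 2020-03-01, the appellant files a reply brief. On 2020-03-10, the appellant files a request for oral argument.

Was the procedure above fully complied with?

Step 1: 15 days after 2019-11-15 (when the determination is issued) is 2019-11-30; done 2019-11-27 — timely.
Step 2: the earliest permitted date is 30 days after 2019-11-27 (when the notice of appeal is served), i.e. 2019-12-27; done 2019-12-28 — permitted.
Step 3: the earliest permitted date is 7 days after 2019-12-28 (when the filing fee is paid), i.e. 2020-01-04; done 2020-01-05 — permitted.
Step 4: the window is 20–56 days after 2020-01-05 (when the record is requested), so 2020-01-25 through 2020-03-01; 2020-02-29 falls inside that range.
Step 5: 50 days after 2020-02-29 (when the opening brief is filed) is 2020-04-19; 2020-03-01 is within that limit.
Step 6: 10 days after 2020-03-01 (when the reply brief is filed) is 2020-03-11; 2020-03-10 is within that limit.

Yes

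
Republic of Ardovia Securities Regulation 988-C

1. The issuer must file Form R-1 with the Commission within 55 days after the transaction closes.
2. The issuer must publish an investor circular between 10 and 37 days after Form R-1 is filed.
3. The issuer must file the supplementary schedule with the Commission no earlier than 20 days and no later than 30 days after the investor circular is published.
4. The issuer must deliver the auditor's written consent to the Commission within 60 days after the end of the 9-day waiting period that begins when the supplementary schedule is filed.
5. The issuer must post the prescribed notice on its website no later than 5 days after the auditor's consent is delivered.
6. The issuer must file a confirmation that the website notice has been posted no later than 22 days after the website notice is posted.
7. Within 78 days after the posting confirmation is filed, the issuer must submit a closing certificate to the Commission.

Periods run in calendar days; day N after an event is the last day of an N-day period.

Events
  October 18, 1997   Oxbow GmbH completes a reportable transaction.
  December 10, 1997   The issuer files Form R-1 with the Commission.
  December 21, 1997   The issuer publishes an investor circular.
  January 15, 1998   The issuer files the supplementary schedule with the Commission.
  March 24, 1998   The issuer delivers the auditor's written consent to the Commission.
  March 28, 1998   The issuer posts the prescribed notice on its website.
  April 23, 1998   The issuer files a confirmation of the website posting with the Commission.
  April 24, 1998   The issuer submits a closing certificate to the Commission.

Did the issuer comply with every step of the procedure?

No

Step 1 — counting 55 days from October 18, 1997 (when the transaction closes) gives a deadline of December 12, 1997; done December 10, 1997 — timely.
Step 2 — 10 and 37 days from December 10, 1997 (when Form R-1 is filed) are December 20, 1997 and January 16, 1998 respectively; December 21, 1997 falls inside that range.
Step 3 — 20 and 30 days from December 21, 1997 (when the investor circular is published) are January 10, 1998 and January 20, 1998 respectively; January 15, 1998 falls inside that range.
Step 4 — counting 60 days from January 24, 1998 (end of the 9-day waiting period, which began when the supplementary schedule is filed on January 15, 1998) gives a deadline of March 25, 1998; done March 24, 1998 — timely.
Step 5 — counting 5 days from March 24, 1998 (when the auditor's consent is delivered) gives a deadline of March 29, 1998; March 28, 1998 is within that limit.
Step 6 — counting 22 days from March 28, 1998 (when the website notice is posted) gives a deadline of April 19, 1998; done April 23, 1998 — 4 days late.
The analysis stops there.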